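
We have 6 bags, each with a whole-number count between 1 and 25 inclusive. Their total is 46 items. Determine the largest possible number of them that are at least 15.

With k values at 15 or above and the rest at least 1, the sum is at least 6 + 14k.
Since the sum is 46, we need 14k ≤ 40, i.e. k ≤ 2.
k = 2 is achieved by 2 values at 15 and 4 at 1, total 34; add 12 to one value (staying below 15) to reach 46.

2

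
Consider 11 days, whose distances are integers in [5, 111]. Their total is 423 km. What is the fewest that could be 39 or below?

1

If only k of them are at most 39, the other 11 − k are at least 40, so the total is at least (11 − k)·40 + k·5.
This is ≤ 423, so (11 − k)·40 + 5k ≤ 423, which gives k ≥ 1.
Exactly 1 works: 1 value at 5 and 10 at 40 total 405; raise one of the low values by 18 (still ≤ 39) to hit 423.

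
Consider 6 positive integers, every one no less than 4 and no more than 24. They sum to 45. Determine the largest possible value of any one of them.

To make one integer as large as possible, make the other 5 as small as possible.
The other 5 contribute at least 5 × 4 = 20, leaving at most 45 − 20 = 25.
But each integer is capped at 24, so the maximum is 24.
Achievable: one at 24 and the other 5 totalling 21, which fits since 5 × 4 ≤ 21 ≤ 5 × 24.

24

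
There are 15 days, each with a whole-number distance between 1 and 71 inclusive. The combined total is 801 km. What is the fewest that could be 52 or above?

2

If only k of them are at least 52, the other 15 − k are at most 51, so the total is at most k·71 + (15 − k)·51.
This must reach 801, so k·71 + (15 − k)·51 ≥ 801, giving k ≥ 2.
Exactly 2 works: 2 values at 71 and 13 at 51 total 805; lower one of the high values by 4 (still ≥ 52) to hit 801.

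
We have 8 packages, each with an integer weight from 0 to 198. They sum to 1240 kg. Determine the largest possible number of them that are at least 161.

If k of the values are ≥ 161, the total is ≥ 161k + 0(8 − k).
Setting 161k + 0(8 − k) ≤ 1240 gives 161k ≤ 1240, so k ≤ 7.
k = 7 is achieved by 7 values at 161 and 1 at 0, total 1127; add 113 to one value (staying below 161) to reach 1240.

7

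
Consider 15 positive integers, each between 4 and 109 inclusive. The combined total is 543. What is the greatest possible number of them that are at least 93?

5

With k values at 93 or above and the rest at least 4, the sum is at least 60 + 89k.
Since the sum is 543, we need 89k ≤ 483, i.e. k ≤ 5.
k = 5 is achieved by 5 values at 93 and 10 at 4, total 505; add 38 to one value (staying below 93) to reach 543.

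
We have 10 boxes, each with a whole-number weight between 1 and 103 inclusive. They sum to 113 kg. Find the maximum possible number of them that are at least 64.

1

If k of the values are ≥ 64, the total is ≥ 64k + 1(10 − k).
Setting 64k + 1(10 − k) ≤ 113 gives 63k ≤ 103, so k ≤ 1.
k = 1 is achieved by 1 value at 64 and 9 at 1, total 73; add 40 to one value (staying below 64) to reach 113.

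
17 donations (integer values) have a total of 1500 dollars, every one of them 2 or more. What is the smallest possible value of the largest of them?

The average is 1500/17 > 88, so not all 17 can be 88 or less; the largest is ≥ 89.
Equality holds with 4 values of 89 and 13 values of 88.

89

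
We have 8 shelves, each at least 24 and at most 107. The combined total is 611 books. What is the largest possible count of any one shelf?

107

To make one shelf as large as possible, make the other 7 as small as possible.
The other 7 contribute at least 7 × 24 = 168, leaving at most 611 − 168 = 443.
But each shelf is capped at 107, so the maximum is 107.
Achievable: one at 107 and the other 7 totalling 504, which fits since 7 × 24 ≤ 504 ≤ 7 × 107.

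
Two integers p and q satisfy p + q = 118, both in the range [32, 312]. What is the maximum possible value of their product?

With p + q fixed, pq peaks when the two are closest together.
Taking p = 59 and q = 59 (both in [32, 312]) gives pq = 3481.

3481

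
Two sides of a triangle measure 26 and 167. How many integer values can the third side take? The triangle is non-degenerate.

51

The triangle inequality gives |26 − 167| < c < 26 + 167, i.e. 141 < c < 193.
So c can be any integer from 142 to 192: 51 values.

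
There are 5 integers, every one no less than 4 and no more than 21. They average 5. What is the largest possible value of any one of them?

To make one integer as large as possible, make the other 4 as small as possible.
The total is 5 × 5 = 25.
The other 4 contribute at least 4 × 4 = 16, leaving at most 25 − 16 = 9.
Since 9 ≤ 21, this is achievable: one at 9 and 4 at 4.

9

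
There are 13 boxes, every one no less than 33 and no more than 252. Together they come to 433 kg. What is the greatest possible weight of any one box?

37

Maximizing one value means minimizing the remaining 12.
The other 12 contribute at least 12 × 33 = 396, leaving at most 433 − 396 = 37.
Since 37 ≤ 252, this is achievable: one at 37 and 12 at 33.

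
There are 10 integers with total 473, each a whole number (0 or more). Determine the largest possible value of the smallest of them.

If every one of the 10 were at least 48, the total would be at least 10 × 48 = 480 > 473.
Taking 7 copies of 47 and 3 copies of 48 gives exactly 473, so 47 is attained.

47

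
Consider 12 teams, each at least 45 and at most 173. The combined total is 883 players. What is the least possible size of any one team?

45

Minimizing one value means maximizing the remaining 11.
The other 11 can take up 11 × 173 = 1903 ≥ 883 − 45, so one team can sit at its floor of 45.
Achievable: one at 45 and the other 11 totalling 838, which fits since 11 × 45 ≤ 838 ≤ 11 × 173.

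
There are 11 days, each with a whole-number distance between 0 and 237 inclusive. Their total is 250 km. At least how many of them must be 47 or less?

Let j be the number exceeding 47. Then the total is ≥ 48·j + 0·(11 − j) = 0 + 48j.
So 48j ≤ 250 and j ≤ 5; hence at least 11 − 5 = 6 are ≤ 47.
Exactly 6 works: 6 values at 0 and 5 at 48 total 240; raise one of the low values by 10 (still ≤ 47) to hit 250.

6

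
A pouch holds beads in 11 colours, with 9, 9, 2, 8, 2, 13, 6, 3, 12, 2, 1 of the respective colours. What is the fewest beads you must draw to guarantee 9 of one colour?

In the worst case you take as many as possible of each colour without reaching 9: 8 + 8 + 2 + 8 + 2 + 8 + 6 + 3 + 8 + 2 + 1 = 56.
The next one must give 9 of some colour, so 56 + 1 = 57.

57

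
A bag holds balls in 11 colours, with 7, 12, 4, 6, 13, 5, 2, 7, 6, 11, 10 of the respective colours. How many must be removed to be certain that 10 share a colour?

In the worst case you take as many as possible of each colour without reaching 10: 7 + 9 + 4 + 6 + 9 + 5 + 2 + 7 + 6 + 9 + 9 = 73.
The next one must give 10 of some colour, so 73 + 1 = 74.

74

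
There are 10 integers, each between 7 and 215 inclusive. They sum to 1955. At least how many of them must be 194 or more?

2

Each value short of 194 is at most 193, costing at least 215 − 193 = 22 against the maximum total of 2150.
We can afford to lose at most 2150 − 1955 = 195, so at most ⌊195/22⌋ = 8 fall short, and at least 2 are ≥ 194.
Exactly 2 works: 2 values at 215 and 8 at 193 total 1974; lower one of the high values by 19 (still ≥ 194) to hit 1955.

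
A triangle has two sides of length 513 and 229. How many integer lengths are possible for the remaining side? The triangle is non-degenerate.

457

The triangle inequality gives |513 − 229| < c < 513 + 229, i.e. 284 < c < 742.
So c can be any integer from 285 to 741: 457 values.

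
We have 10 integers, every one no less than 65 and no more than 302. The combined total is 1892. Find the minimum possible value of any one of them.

65

Minimizing one value means maximizing the remaining 9.
The other 9 can take up 9 × 302 = 2718 ≥ 1892 − 65, so one integer can sit at its floor of 65.
Achievable: one at 65 and the other 9 totalling 1827, which fits since 9 × 65 ≤ 1827 ≤ 9 × 302.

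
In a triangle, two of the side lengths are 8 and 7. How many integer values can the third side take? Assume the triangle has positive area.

13

The triangle inequality gives |8 − 7| < c < 8 + 7, i.e. 1 < c < 15.
So c can be any integer from 2 to 14: 13 values.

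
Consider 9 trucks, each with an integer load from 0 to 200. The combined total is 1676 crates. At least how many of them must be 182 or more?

3

Each value short of 182 is at most 181, costing at least 200 − 181 = 19 against the maximum total of 1800.
We can afford to lose at most 1800 − 1676 = 124, so at most ⌊124/19⌋ = 6 fall short, and at least 3 are ≥ 182.
Exactly 3 works: 3 values at 200 and 6 at 181 total 1686; lower one of the high values by 10 (still ≥ 182) to hit 1676.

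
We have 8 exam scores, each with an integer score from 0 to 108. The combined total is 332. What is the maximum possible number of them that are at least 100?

If k of the values are ≥ 100, the total is ≥ 100k + 0(8 − k).
Setting 100k + 0(8 − k) ≤ 332 gives 100k ≤ 332, so k ≤ 3.
k = 3 is achieved by 3 values at 100 and 5 at 0, total 300; add 32 to one value (staying below 100) to reach 332.

3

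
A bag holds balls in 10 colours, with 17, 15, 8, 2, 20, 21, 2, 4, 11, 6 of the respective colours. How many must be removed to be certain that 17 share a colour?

In the worst case you take as many as possible of each colour without reaching 17: 16 + 15 + 8 + 2 + 16 + 16 + 2 + 4 + 11 + 6 = 96.
The next one must give 17 of some colour, so 96 + 1 = 97.

97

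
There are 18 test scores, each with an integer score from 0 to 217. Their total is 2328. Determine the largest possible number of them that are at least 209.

11

If k of the values are ≥ 209, the total is ≥ 209k + 0(18 − k).
Setting 209k + 0(18 − k) ≤ 2328 gives 209k ≤ 2328, so k ≤ 11.
k = 11 is achieved by 11 values at 209 and 7 at 0, total 2299; add 29 to one value (staying below 209) to reach 2328.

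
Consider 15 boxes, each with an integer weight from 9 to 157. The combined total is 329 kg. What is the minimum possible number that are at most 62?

Let j be the number exceeding 62. Then the total is ≥ 63·j + 9·(15 − j) = 135 + 54j.
So 54j ≤ 194 and j ≤ 3; hence at least 15 − 3 = 12 are ≤ 62.
Exactly 12 works: 12 values at 9 and 3 at 63 total 297; raise one of the low values by 32 (still ≤ 62) to hit 329.

12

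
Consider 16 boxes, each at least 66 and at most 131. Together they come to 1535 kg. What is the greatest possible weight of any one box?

131

Maximizing one value means minimizing the remaining 15.
The other 15 contribute at least 15 × 66 = 990, leaving at most 1535 − 990 = 545.
But each box is capped at 131, so the maximum is 131.
Achievable: one at 131 and the other 15 totalling 1404, which fits since 15 × 66 ≤ 1404 ≤ 15 × 131.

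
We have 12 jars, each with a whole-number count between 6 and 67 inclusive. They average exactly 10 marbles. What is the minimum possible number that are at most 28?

The total is 12 × 10 = 120.
Each value above 28 is at least 29, contributing at least 29 − 6 = 23 above the floor 6.
The sum exceeds the floor total 72 by 48, so at most ⌊48/23⌋ = 2 exceed 28, and at least 10 are ≤ 28.
Exactly 10 works: 10 values at 6 and 2 at 29 total 118; raise one of the low values by 2 (still ≤ 28) to hit 120.

10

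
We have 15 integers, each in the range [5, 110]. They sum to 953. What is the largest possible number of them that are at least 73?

Suppose k of them are at least 73. Those contribute at least 73 each and the other 15 − k at least 5 each.
So the total is at least 73k + 5(15 − k) = 75 + 68k. This must be ≤ 953, giving k ≤ 12.
k = 12 is achieved by 12 values at 73 and 3 at 5, total 891; add 62 to one value (staying below 73) to reach 953.

12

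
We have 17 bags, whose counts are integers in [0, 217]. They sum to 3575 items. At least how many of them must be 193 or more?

13

Each value short of 193 is at most 192, costing at least 217 − 192 = 25 against the maximum total of 3689.
We can afford to lose at most 3689 − 3575 = 114, so at most ⌊114/25⌋ = 4 fall short, and at least 13 are ≥ 193.
Exactly 13 works: 13 values at 217 and 4 at 192 total 3589; lower one of the high values by 14 (still ≥ 193) to hit 3575.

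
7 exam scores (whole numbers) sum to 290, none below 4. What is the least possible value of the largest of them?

42

If every one of the 7 were at most 41, the total would be at most 7 × 41 = 287 < 290.
Taking 4 copies of 41 and 3 copies of 42 gives exactly 290, so 42 is attained.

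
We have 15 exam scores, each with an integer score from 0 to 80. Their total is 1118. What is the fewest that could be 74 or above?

Each value short of 74 is at most 73, costing at least 80 − 73 = 7 against the maximum total of 1200.
We can afford to lose at most 1200 − 1118 = 82, so at most ⌊82/7⌋ = 11 fall short, and at least 4 are ≥ 74.
Exactly 4 works: 4 values at 80 and 11 at 73 total 1123; lower one of the high values by 5 (still ≥ 74) to hit 1118.

4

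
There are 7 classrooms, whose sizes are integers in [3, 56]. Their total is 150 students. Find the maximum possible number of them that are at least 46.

If k of the values are ≥ 46, the total is ≥ 46k + 3(7 − k).
Setting 46k + 3(7 − k) ≤ 150 gives 43k ≤ 129, so k ≤ 3.
k = 3 is achieved by 3 values at 46 and 4 at 3, total 150.

3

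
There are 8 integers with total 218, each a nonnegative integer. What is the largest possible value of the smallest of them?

If every one of the 8 were at least 28, the total would be at least 8 × 28 = 224 > 218.
Equality holds with 6 values of 27 and 2 values of 28.

27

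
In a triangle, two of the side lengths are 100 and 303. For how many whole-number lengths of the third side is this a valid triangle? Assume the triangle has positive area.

The triangle inequality gives |100 − 303| < c < 100 + 303, i.e. 203 < c < 403.
So c can be any integer from 204 to 402: 199 values.

199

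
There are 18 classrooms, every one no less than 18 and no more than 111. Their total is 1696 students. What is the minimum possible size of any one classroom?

18

To make one classroom as small as possible, make the other 17 as large as possible.
The other 17 can take up 17 × 111 = 1887 ≥ 1696 − 18, so one classroom can sit at its floor of 18.
Achievable: one at 18 and the other 17 totalling 1678, which fits since 17 × 18 ≤ 1678 ≤ 17 × 111.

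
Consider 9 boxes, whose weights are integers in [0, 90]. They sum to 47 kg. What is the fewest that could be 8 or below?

Let j be the number exceeding 8. Then the total is ≥ 9·j + 0·(9 − j) = 0 + 9j.
So 9j ≤ 47 and j ≤ 5; hence at least 9 − 5 = 4 are ≤ 8.
Exactly 4 works: 4 values at 0 and 5 at 9 total 45; raise one of the low values by 2 (still ≤ 8) to hit 47.

4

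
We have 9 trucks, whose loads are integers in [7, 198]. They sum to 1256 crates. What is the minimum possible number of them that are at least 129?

If only k of them are at least 129, the other 9 − k are at most 128, so the total is at most k·198 + (9 − k)·128.
This must reach 1256, so k·198 + (9 − k)·128 ≥ 1256, giving k ≥ 2.
Exactly 2 works: 2 values at 198 and 7 at 128 total 1292; lower one of the high values by 36 (still ≥ 129) to hit 1256.

2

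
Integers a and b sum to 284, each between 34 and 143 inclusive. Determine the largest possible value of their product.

20164

ab = a(284 − a) is maximized when a is as near 284/2 as the bounds allow.
Taking a = 142 and b = 142 (both in [34, 143]) gives ab = 20164.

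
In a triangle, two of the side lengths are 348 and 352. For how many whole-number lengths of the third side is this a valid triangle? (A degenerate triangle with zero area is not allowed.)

The triangle inequality gives |348 − 352| < c < 348 + 352, i.e. 4 < c < 700.
So c can be any integer from 5 to 699: 695 values.

695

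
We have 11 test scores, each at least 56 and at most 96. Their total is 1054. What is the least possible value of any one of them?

To make one score as small as possible, make the other 10 as large as possible.
The other 10 contribute at most 10 × 96 = 960, leaving at least 1054 − 960 = 94.
Since 94 ≥ 56, this is achievable: one at 94 and 10 at 96.

94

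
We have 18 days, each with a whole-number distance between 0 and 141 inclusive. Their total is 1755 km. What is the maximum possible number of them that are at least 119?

With k values at 119 or above and the rest at least 0, the sum is at least 0 + 119k.
Since the sum is 1755, we need 119k ≤ 1755, i.e. k ≤ 14.
k = 14 is achieved by 14 values at 119 and 4 at 0, total 1666; add 89 to one value (staying below 119) to reach 1755.

14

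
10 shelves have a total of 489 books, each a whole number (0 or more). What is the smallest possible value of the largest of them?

If every one of the 10 were at most 48, the total would be at most 10 × 48 = 480 < 489.
Equality holds with 9 values of 49 and 1 value of 48.

49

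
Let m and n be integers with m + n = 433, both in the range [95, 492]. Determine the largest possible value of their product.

mn = m(433 − m) is maximized when m is as near 433/2 as the bounds allow.
Taking m = 216 and n = 217 (both in [95, 492]) gives mn = 46872.

46872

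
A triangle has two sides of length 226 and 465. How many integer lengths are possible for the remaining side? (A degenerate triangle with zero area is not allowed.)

The triangle inequality gives |226 − 465| < c < 226 + 465, i.e. 239 < c < 691.
So c can be any integer from 240 to 690: 451 values.

451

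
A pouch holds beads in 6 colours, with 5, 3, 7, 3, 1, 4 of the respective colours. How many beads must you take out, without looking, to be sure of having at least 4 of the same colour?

17

In the worst case you take as many as possible of each colour without reaching 4: 3 + 3 + 3 + 3 + 1 + 3 = 16.
The next one must give 4 of some colour, so 16 + 1 = 17.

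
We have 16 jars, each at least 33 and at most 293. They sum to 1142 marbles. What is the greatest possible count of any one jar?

To make one jar as large as possible, make the other 15 as small as possible.
The other 15 contribute at least 15 × 33 = 495, leaving at most 1142 − 495 = 647.
But each jar is capped at 293, so the maximum is 293.
Achievable: one at 293 and the other 15 totalling 849, which fits since 15 × 33 ≤ 849 ≤ 15 × 293.

293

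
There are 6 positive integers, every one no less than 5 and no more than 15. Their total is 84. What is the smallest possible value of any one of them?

9

To make one integer as small as possible, make the other 5 as large as possible.
The other 5 contribute at most 5 × 15 = 75, leaving at least 84 − 75 = 9.
Since 9 ≥ 5, this is achievable: one at 9 and 5 at 15.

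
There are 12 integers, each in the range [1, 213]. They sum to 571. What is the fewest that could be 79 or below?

Let j be the number exceeding 79. Then the total is ≥ 80·j + 1·(12 − j) = 12 + 79j.
So 79j ≤ 559 and j ≤ 7; hence at least 12 − 7 = 5 are ≤ 79.
Exactly 5 works: 5 values at 1 and 7 at 80 total 565; raise one of the low values by 6 (still ≤ 79) to hit 571.

5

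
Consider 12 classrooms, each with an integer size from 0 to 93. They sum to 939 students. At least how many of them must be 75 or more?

3

Suppose at most 12 − j of them reach 75; then j values are ≤ 74 and the rest ≤ 93.
The total is then ≤ 74·j + 93·(12 − j) = 1116 − 19j. For this to be ≥ 939 we need j ≤ 9, so at least 12 − 9 = 3 must reach 75.
Exactly 3 works: 3 values at 93 and 9 at 74 total 945; lower one of the high values by 6 (still ≥ 75) to hit 939.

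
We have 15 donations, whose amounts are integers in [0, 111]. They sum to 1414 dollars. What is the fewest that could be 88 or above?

Each value short of 88 is at most 87, costing at least 111 − 87 = 24 against the maximum total of 1665.
We can afford to lose at most 1665 − 1414 = 251, so at most ⌊251/24⌋ = 10 fall short, and at least 5 are ≥ 88.
Exactly 5 works: 5 values at 111 and 10 at 87 total 1425; lower one of the high values by 11 (still ≥ 88) to hit 1414.

5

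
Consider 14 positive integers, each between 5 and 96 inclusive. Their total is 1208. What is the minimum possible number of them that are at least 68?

10

If only k of them are at least 68, the other 14 − k are at most 67, so the total is at most k·96 + (14 − k)·67.
This must reach 1208, so k·96 + (14 − k)·67 ≥ 1208, giving k ≥ 10.
Exactly 10 works: 10 values at 96 and 4 at 67 total 1228; lower one of the high values by 20 (still ≥ 68) to hit 1208.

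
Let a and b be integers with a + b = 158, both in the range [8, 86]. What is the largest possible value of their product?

6241

For a fixed sum, the product ab is largest when a and b are as close as possible.
Taking a = 79 and b = 79 (both in [8, 86]) gives ab = 6241.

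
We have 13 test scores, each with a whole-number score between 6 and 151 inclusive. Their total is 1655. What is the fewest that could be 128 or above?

1

If only k of them are at least 128, the other 13 − k are at most 127, so the total is at most k·151 + (13 − k)·127.
This must reach 1655, so k·151 + (13 − k)·127 ≥ 1655, giving k ≥ 1.
Exactly 1 works: 1 value at 151 and 12 at 127 total 1675; lower one of the high values by 20 (still ≥ 128) to hit 1655.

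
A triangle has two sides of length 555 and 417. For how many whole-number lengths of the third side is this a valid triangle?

The triangle inequality gives |555 − 417| < c < 555 + 417, i.e. 138 < c < 972.
So c can be any integer from 139 to 971: 833 values.

833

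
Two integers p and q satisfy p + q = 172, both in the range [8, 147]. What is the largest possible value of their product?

7396

With p + q fixed, pq peaks when the two are closest together.
Taking p = 86 and q = 86 (both in [8, 147]) gives pq = 7396.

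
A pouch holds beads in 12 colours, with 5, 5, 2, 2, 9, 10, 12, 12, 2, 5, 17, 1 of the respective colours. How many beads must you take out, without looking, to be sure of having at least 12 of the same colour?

In the worst case you take as many as possible of each colour without reaching 12: 5 + 5 + 2 + 2 + 9 + 10 + 11 + 11 + 2 + 5 + 11 + 1 = 74.
The next one must give 12 of some colour, so 74 + 1 = 75.

75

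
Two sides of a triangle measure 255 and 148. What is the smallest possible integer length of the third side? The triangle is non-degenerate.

The third side must exceed |255 − 148| = 107.
The smallest integer above 107 is 108.

108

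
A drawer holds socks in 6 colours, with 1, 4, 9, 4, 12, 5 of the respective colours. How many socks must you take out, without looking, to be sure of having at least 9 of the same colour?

In the worst case you take as many as possible of each colour without reaching 9: 1 + 4 + 8 + 4 + 8 + 5 = 30.
The next one must give 9 of some colour, so 30 + 1 = 31.

31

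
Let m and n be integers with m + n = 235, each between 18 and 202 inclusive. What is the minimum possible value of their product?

Since m + n is fixed, pushing one of them to its bound minimizes the product.
At the endpoint m = 33, n = 235 − 33 = 202, so mn = 33 × 202 = 6666.

6666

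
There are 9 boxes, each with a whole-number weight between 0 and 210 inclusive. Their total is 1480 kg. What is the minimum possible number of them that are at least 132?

4

If only k of them are at least 132, the other 9 − k are at most 131, so the total is at most k·210 + (9 − k)·131.
This must reach 1480, so k·210 + (9 − k)·131 ≥ 1480, giving k ≥ 4.
Exactly 4 works: 4 values at 210 and 5 at 131 total 1495; lower one of the high values by 15 (still ≥ 132) to hit 1480.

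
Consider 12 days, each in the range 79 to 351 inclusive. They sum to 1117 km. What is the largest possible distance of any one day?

Maximizing one value means minimizing the remaining 11.
The other 11 contribute at least 11 × 79 = 869, leaving at most 1117 − 869 = 248.
Since 248 ≤ 351, this is achievable: one at 248 and 11 at 79.

248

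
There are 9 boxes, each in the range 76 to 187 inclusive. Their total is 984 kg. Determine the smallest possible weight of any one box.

Minimizing one value means maximizing the remaining 8.
The other 8 can take up 8 × 187 = 1496 ≥ 984 − 76, so one box can sit at its floor of 76.
Achievable: one at 76 and the other 8 totalling 908, which fits since 8 × 76 ≤ 908 ≤ 8 × 187.

76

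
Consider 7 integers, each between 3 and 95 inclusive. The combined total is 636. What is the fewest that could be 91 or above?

2

Suppose at most 7 − j of them reach 91; then j values are ≤ 90 and the rest ≤ 95.
The total is then ≤ 90·j + 95·(7 − j) = 665 − 5j. For this to be ≥ 636 we need j ≤ 5, so at least 7 − 5 = 2 must reach 91.
Exactly 2 works: 2 values at 95 and 5 at 90 total 640; lower one of the high values by 4 (still ≥ 91) to hit 636.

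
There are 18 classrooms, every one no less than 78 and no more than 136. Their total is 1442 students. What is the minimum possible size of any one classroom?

78

To make one classroom as small as possible, make the other 17 as large as possible.
The other 17 can take up 17 × 136 = 2312 ≥ 1442 − 78, so one classroom can sit at its floor of 78.
Achievable: one at 78 and the other 17 totalling 1364, which fits since 17 × 78 ≤ 1364 ≤ 17 × 136.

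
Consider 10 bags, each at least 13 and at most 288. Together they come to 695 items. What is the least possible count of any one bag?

To make one bag as small as possible, make the other 9 as large as possible.
The other 9 can take up 9 × 288 = 2592 ≥ 695 − 13, so one bag can sit at its floor of 13.
Achievable: one at 13 and the other 9 totalling 682, which fits since 9 × 13 ≤ 682 ≤ 9 × 288.

13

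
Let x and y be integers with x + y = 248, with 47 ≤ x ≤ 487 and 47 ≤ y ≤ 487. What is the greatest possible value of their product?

xy = x(248 − x) is maximized when x is as near 248/2 as the bounds allow.
Taking x = 124 and y = 124 (both in [47, 487]) gives xy = 15376.

15376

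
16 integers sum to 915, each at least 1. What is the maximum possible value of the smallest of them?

57

If every one of the 16 were at least 58, the total would be at least 16 × 58 = 928 > 915.
Achievable: 13 of them at 57 and 3 at 58 total 915.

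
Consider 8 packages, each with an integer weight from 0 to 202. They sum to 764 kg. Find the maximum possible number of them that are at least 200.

Suppose k of them are at least 200. Those contribute at least 200 each and the other 8 − k at least 0 each.
So the total is at least 200k + 0(8 − k) = 0 + 200k. This must be ≤ 764, giving k ≤ 3.
k = 3 is achieved by 3 values at 200 and 5 at 0, total 600; add 164 to one value (staying below 200) to reach 764.

3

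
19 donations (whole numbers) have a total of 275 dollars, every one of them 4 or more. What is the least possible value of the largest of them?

15

The average is 275/19 > 14, so not all 19 can be 14 or less; the largest is ≥ 15.
Taking 10 copies of 14 and 9 copies of 15 gives exactly 275, so 15 is attained.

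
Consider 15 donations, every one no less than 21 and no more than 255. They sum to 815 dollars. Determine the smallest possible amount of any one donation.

21

Minimizing one value means maximizing the remaining 14.
The other 14 can take up 14 × 255 = 3570 ≥ 815 − 21, so one donation can sit at its floor of 21.
Achievable: one at 21 and the other 14 totalling 794, which fits since 14 × 21 ≤ 794 ≤ 14 × 255.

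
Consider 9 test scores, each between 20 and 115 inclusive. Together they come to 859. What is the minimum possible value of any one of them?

20

Minimizing one value means maximizing the remaining 8.
The other 8 can take up 8 × 115 = 920 ≥ 859 − 20, so one score can sit at its floor of 20.
Achievable: one at 20 and the other 8 totalling 839, which fits since 8 × 20 ≤ 839 ≤ 8 × 115.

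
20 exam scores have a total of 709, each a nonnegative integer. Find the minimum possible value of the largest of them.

36

The average is 709/20 > 35, so not all 20 can be 35 or less; the largest is ≥ 36.
Equality holds with 9 values of 36 and 11 values of 35.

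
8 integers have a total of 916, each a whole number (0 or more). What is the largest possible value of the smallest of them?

114

If every one of the 8 were at least 115, the total would be at least 8 × 115 = 920 > 916.
Taking 4 copies of 114 and 4 copies of 115 gives exactly 916, so 114 is attained.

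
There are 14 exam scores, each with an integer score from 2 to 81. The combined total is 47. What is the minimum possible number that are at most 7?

Let j be the number exceeding 7. Then the total is ≥ 8·j + 2·(14 − j) = 28 + 6j.
So 6j ≤ 19 and j ≤ 3; hence at least 14 − 3 = 11 are ≤ 7.
Exactly 11 works: 11 values at 2 and 3 at 8 total 46; raise one of the low values by 1 (still ≤ 7) to hit 47.

11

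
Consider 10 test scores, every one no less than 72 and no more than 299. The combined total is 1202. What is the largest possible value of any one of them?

To make one score as large as possible, make the other 9 as small as possible.
The other 9 contribute at least 9 × 72 = 648, leaving at most 1202 − 648 = 554.
But each score is capped at 299, so the maximum is 299.
Achievable: one at 299 and the other 9 totalling 903, which fits since 9 × 72 ≤ 903 ≤ 9 × 299.

299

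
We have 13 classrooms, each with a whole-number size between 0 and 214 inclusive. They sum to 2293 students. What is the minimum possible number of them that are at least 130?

Each value short of 130 is at most 129, costing at least 214 − 129 = 85 against the maximum total of 2782.
We can afford to lose at most 2782 − 2293 = 489, so at most ⌊489/85⌋ = 5 fall short, and at least 8 are ≥ 130.
Exactly 8 works: 8 values at 214 and 5 at 129 total 2357; lower one of the high values by 64 (still ≥ 130) to hit 2293.

8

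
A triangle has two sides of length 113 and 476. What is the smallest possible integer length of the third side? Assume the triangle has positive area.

The third side must exceed |113 − 476| = 363.
The smallest integer above 363 is 364.

364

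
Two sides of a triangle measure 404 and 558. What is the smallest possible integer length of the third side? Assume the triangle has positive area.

The third side must exceed |404 − 558| = 154.
The smallest integer above 154 is 155.

155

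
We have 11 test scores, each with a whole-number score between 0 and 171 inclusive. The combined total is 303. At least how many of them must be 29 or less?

If only k of them are at most 29, the other 11 − k are at least 30, so the total is at least (11 − k)·30 + k·0.
This is ≤ 303, so (11 − k)·30 + 0k ≤ 303, which gives k ≥ 1.
Exactly 1 works: 1 value at 0 and 10 at 30 total 300; raise one of the low values by 3 (still ≤ 29) to hit 303.

1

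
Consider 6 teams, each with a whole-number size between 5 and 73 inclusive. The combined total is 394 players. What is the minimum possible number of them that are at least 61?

3

Each value short of 61 is at most 60, costing at least 73 − 60 = 13 against the maximum total of 438.
We can afford to lose at most 438 − 394 = 44, so at most ⌊44/13⌋ = 3 fall short, and at least 3 are ≥ 61.
Exactly 3 works: 3 values at 73 and 3 at 60 total 399; lower one of the high values by 5 (still ≥ 61) to hit 394.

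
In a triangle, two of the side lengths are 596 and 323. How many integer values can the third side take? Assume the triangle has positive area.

645

The triangle inequality gives |596 − 323| < c < 596 + 323, i.e. 273 < c < 919.
So c can be any integer from 274 to 918: 645 values.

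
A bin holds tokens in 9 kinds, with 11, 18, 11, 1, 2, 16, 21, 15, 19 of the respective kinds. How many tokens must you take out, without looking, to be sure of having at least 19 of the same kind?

In the worst case you take as many as possible of each kind without reaching 19: 11 + 18 + 11 + 1 + 2 + 16 + 18 + 15 + 18 = 110.
The next one must give 19 of some kind, so 110 + 1 = 111.

111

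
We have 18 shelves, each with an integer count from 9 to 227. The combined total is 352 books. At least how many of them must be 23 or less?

6

If only k of them are at most 23, the other 18 − k are at least 24, so the total is at least (18 − k)·24 + k·9.
This is ≤ 352, so (18 − k)·24 + 9k ≤ 352, which gives k ≥ 6.
Exactly 6 works: 6 values at 9 and 12 at 24 total 342; raise one of the low values by 10 (still ≤ 23) to hit 352.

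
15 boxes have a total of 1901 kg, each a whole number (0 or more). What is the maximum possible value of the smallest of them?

126

The 15 values sum to 1901, so their minimum is at most ⌊1901/15⌋ = 126.
Achievable: 4 of them at 126 and 11 at 127 total 1901.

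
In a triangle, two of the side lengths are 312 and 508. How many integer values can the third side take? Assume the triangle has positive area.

623

The triangle inequality gives |312 − 508| < c < 312 + 508, i.e. 196 < c < 820.
So c can be any integer from 197 to 819: 623 values.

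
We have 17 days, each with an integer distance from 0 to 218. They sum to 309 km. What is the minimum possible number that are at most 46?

11

Let j be the number exceeding 46. Then the total is ≥ 47·j + 0·(17 − j) = 0 + 47j.
So 47j ≤ 309 and j ≤ 6; hence at least 17 − 6 = 11 are ≤ 46.
Exactly 11 works: 11 values at 0 and 6 at 47 total 282; raise one of the low values by 27 (still ≤ 46) to hit 309.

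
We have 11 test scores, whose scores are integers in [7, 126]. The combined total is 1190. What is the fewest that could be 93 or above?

6

Each value short of 93 is at most 92, costing at least 126 − 92 = 34 against the maximum total of 1386.
We can afford to lose at most 1386 − 1190 = 196, so at most ⌊196/34⌋ = 5 fall short, and at least 6 are ≥ 93.
Exactly 6 works: 6 values at 126 and 5 at 92 total 1216; lower one of the high values by 26 (still ≥ 93) to hit 1190.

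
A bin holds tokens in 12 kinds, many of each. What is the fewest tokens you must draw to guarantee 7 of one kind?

In the worst case you draw 6 of each of the 12 kinds: 12 × 6 = 72.
One more forces 7 of some kind, so 72 + 1 = 73.

73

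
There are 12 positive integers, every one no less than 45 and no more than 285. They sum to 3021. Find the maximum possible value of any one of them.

285

To make one integer as large as possible, make the other 11 as small as possible.
The other 11 contribute at least 11 × 45 = 495, leaving at most 3021 − 495 = 2526.
But each integer is capped at 285, so the maximum is 285.
Achievable: one at 285 and the other 11 totalling 2736, which fits since 11 × 45 ≤ 2736 ≤ 11 × 285.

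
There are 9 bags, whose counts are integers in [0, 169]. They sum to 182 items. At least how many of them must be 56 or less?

6

Let j be the number exceeding 56. Then the total is ≥ 57·j + 0·(9 − j) = 0 + 57j.
So 57j ≤ 182 and j ≤ 3; hence at least 9 − 3 = 6 are ≤ 56.
Exactly 6 works: 6 values at 0 and 3 at 57 total 171; raise one of the low values by 11 (still ≤ 56) to hit 182.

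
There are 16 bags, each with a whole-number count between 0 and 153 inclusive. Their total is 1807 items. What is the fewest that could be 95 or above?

Suppose at most 16 − j of them reach 95; then j values are ≤ 94 and the rest ≤ 153.
The total is then ≤ 94·j + 153·(16 − j) = 2448 − 59j. For this to be ≥ 1807 we need j ≤ 10, so at least 16 − 10 = 6 must reach 95.
Exactly 6 works: 6 values at 153 and 10 at 94 total 1858; lower one of the high values by 51 (still ≥ 95) to hit 1807.

6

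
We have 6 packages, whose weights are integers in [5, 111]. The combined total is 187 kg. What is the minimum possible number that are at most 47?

3

Let j be the number exceeding 47. Then the total is ≥ 48·j + 5·(6 − j) = 30 + 43j.
So 43j ≤ 157 and j ≤ 3; hence at least 6 − 3 = 3 are ≤ 47.
Exactly 3 works: 3 values at 5 and 3 at 48 total 159; raise one of the low values by 28 (still ≤ 47) to hit 187.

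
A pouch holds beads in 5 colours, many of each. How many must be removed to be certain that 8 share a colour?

36

In the worst case you draw 7 of each of the 5 colours: 5 × 7 = 35.
One more forces 8 of some colour, so 35 + 1 = 36.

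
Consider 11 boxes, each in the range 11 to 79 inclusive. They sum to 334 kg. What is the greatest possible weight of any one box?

79

Maximizing one value means minimizing the remaining 10.
The other 10 contribute at least 10 × 11 = 110, leaving at most 334 − 110 = 224.
But each box is capped at 79, so the maximum is 79.
Achievable: one at 79 and the other 10 totalling 255, which fits since 10 × 11 ≤ 255 ≤ 10 × 79.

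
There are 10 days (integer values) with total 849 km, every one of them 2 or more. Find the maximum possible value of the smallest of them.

The average is 849/10 < 85, so some value is ≤ 84.
Taking 1 copy of 84 and 9 copies of 85 gives exactly 849, so 84 is attained.

84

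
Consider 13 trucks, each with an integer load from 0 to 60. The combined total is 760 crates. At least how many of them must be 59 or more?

Suppose at most 13 − j of them reach 59; then j values are ≤ 58 and the rest ≤ 60.
The total is then ≤ 58·j + 60·(13 − j) = 780 − 2j. For this to be ≥ 760 we need j ≤ 10, so at least 13 − 10 = 3 must reach 59.
Exactly 3 works: 3 values at 60 and 10 at 58 total 760.

3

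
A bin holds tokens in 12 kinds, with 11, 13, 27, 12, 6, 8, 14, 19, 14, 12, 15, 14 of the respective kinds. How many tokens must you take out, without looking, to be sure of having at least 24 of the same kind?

In the worst case you take as many as possible of each kind without reaching 24: 11 + 13 + 23 + 12 + 6 + 8 + 14 + 19 + 14 + 12 + 15 + 14 = 161.
The next one must give 24 of some kind, so 161 + 1 = 162.

162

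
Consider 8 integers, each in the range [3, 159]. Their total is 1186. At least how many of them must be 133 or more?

5

Suppose at most 8 − j of them reach 133; then j values are ≤ 132 and the rest ≤ 159.
The total is then ≤ 132·j + 159·(8 − j) = 1272 − 27j. For this to be ≥ 1186 we need j ≤ 3, so at least 8 − 3 = 5 must reach 133.
Exactly 5 works: 5 values at 159 and 3 at 132 total 1191; lower one of the high values by 5 (still ≥ 133) to hit 1186.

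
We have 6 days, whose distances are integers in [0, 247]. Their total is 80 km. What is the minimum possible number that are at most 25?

Let j be the number exceeding 25. Then the total is ≥ 26·j + 0·(6 − j) = 0 + 26j.
So 26j ≤ 80 and j ≤ 3; hence at least 6 − 3 = 3 are ≤ 25.
Exactly 3 works: 3 values at 0 and 3 at 26 total 78; raise one of the low values by 2 (still ≤ 25) to hit 80.

3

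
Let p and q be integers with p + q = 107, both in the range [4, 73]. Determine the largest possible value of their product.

2862

With p + q fixed, pq peaks when the two are closest together.
Taking p = 53 and q = 54 (both in [4, 73]) gives pq = 2862.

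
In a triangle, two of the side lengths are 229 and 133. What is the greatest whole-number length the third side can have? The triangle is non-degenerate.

The third side must be less than 229 + 133 = 362.
The largest integer below 362 is 361.

361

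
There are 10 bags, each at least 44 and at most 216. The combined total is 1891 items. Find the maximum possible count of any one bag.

216

Maximizing one value means minimizing the remaining 9.
The other 9 contribute at least 9 × 44 = 396, leaving at most 1891 − 396 = 1495.
But each bag is capped at 216, so the maximum is 216.
Achievable: one at 216 and the other 9 totalling 1675, which fits since 9 × 44 ≤ 1675 ≤ 9 × 216.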